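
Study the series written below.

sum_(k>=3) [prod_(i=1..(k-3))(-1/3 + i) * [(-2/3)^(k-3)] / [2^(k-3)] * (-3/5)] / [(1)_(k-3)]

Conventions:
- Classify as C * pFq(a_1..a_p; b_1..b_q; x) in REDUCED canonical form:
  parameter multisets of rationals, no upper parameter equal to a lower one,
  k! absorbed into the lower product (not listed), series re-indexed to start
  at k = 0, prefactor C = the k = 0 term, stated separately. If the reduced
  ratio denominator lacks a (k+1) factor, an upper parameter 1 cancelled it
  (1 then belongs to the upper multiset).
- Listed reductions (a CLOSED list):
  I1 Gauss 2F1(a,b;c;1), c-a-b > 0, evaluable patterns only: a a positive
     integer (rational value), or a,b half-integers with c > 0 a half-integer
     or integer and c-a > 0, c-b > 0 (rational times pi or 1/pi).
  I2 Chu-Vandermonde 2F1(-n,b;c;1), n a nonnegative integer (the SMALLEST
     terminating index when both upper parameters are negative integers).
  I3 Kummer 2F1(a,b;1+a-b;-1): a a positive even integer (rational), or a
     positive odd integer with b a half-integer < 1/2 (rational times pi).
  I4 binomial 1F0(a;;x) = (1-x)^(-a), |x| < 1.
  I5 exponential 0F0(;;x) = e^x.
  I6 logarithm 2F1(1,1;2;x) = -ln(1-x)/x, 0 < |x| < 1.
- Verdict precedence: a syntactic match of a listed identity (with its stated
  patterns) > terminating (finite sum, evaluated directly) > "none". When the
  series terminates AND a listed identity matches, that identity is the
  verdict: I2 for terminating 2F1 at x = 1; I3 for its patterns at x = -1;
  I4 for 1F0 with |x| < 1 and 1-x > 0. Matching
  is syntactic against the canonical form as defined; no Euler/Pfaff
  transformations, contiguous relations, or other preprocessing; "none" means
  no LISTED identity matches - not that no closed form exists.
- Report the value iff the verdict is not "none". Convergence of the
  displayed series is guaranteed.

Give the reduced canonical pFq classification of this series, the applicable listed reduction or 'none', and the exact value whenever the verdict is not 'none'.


The series (x = -1/3) is 1F0: upper {2/3}, lower {-}, prefactor -3/5. Verdict at x = -1/3: the I4 binomial reduction matches (the 1F0 binomial series: exponent -2/3, x = -1/3). Hence: (-3/5) * (4/3)^(-2/3).

Structural cue: t_0 = -3/5 here, and the two k-th powers (C = -3/5, x = -1/3) combine into one argument.
Ratio: r(k) = (-1/3) * (k+2/3) / [(k+1)] - poly over poly, x = (-1/3) from leading terms; C = -3/5 at k = 0.


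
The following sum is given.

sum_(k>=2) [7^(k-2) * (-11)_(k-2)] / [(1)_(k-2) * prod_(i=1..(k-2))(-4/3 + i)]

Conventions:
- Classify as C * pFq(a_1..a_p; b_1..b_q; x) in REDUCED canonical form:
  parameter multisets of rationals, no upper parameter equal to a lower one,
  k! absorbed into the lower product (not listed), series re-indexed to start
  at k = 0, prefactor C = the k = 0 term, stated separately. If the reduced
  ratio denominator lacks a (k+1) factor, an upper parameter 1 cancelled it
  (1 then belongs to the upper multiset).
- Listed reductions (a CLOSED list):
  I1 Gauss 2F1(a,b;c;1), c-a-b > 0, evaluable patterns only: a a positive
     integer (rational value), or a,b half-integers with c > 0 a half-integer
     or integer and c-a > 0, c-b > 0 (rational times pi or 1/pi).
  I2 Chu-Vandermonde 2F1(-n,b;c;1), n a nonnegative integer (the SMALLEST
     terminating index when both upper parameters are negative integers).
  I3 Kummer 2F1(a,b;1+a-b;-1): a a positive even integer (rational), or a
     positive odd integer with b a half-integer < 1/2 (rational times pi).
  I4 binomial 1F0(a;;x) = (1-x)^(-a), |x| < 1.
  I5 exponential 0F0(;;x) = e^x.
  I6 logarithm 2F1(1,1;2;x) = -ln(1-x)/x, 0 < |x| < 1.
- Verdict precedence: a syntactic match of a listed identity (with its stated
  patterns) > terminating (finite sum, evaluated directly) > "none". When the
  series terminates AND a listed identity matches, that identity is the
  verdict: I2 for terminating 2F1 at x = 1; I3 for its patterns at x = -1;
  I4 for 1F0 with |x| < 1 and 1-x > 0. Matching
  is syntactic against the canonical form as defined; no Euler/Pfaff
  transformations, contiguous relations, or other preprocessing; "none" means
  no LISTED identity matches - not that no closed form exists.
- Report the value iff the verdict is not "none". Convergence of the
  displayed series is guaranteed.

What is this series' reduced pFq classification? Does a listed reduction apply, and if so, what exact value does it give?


x = 7 here; the reduced form reads 1F1, upper {-11}, lower {-1/3}, C = 1. Verdict: terminating - upper -11 stops the sum at k = 11; the 12 terms are added exactly. Hence: -2116754146027/5188726400.

The tell: t_0 = 1 here, and the lower running product (C = 1) is a rising factorial.
Term ratio: r(k) = 7 * (k-11) / [(k-1/3) (k+1)] ; factor over Q: parameters, x = 7, and C = 1.


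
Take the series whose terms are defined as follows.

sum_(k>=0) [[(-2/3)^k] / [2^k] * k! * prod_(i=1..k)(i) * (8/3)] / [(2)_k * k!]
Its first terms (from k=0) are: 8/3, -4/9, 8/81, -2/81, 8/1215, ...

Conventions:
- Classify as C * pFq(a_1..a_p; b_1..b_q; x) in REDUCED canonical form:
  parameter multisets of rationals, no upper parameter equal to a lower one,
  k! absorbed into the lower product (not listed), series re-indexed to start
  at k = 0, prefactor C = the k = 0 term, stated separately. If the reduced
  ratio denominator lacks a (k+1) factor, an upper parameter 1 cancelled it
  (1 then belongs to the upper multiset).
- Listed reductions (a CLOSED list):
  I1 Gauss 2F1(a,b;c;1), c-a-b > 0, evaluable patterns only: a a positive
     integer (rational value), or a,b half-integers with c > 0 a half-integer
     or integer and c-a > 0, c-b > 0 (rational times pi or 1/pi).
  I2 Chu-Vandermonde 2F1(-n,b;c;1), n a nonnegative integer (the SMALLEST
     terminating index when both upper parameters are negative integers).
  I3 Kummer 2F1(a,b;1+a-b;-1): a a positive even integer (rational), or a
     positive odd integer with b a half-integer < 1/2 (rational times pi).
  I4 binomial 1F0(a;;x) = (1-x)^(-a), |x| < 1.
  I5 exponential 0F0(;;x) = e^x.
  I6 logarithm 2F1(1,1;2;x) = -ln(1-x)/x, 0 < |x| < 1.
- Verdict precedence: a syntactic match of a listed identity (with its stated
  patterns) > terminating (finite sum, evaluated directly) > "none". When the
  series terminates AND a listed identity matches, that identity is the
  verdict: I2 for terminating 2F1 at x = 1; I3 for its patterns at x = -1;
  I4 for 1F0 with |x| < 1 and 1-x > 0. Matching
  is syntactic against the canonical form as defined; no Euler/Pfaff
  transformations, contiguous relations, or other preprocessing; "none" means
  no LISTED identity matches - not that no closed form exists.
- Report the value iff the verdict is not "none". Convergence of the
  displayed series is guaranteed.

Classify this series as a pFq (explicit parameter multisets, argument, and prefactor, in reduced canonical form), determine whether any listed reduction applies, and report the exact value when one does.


With C = 8/3: the canonical form is 2F1(1, 1; 2; -1/3). Verdict: this is logarithm (I6) (the logarithm: parameters (1,1;2), x = -1/3). Its exact value is 8 * ln(4/3).

Structural cue: with t_0 = 8/3, the factorial ratio (prefactor 8/3) (k+a-1)!/(a-1)! is a rising factorial (a)_k.
Step ratio: r(k) = (-1/3) * (k+1) (k+1) / [(k+2) (k+1)] ; factor over Q: parameters, x = (-1/3), and C = 8/3.


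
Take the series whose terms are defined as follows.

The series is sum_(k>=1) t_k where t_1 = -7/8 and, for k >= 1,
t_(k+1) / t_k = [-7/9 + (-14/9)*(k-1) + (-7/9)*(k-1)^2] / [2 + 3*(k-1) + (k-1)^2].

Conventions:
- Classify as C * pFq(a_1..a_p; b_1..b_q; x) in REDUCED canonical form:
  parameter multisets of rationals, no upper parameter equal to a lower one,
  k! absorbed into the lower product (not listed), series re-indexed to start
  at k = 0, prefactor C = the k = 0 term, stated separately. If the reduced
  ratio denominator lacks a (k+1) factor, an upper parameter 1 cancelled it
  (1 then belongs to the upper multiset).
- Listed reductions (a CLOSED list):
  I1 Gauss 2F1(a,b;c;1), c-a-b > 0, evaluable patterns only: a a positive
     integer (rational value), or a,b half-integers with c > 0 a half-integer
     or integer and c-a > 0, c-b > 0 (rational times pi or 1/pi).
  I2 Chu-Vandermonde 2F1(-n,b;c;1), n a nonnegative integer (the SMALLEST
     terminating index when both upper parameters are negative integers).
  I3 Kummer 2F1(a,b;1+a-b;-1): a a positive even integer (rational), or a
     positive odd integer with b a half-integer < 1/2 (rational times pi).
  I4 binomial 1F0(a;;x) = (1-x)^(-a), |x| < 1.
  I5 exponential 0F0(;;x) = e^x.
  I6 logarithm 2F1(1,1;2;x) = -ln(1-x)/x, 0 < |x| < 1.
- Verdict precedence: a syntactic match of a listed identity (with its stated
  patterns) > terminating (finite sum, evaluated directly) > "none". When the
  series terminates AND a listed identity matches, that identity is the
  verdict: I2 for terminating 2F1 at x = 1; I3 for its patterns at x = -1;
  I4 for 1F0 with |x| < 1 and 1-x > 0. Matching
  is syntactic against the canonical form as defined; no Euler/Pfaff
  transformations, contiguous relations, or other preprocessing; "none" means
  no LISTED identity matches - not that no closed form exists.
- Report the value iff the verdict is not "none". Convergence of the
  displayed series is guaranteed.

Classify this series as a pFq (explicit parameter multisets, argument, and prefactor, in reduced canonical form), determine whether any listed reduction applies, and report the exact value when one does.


x = -7/9 here; the reduced form reads 2F1, upper {1, 1}, lower {2}, C = -7/8. Verdict: the I6 logarithm reduction fires (the logarithm: parameters (1,1;2), x = -7/9). Value: (-9/8) * ln(16/9).

Key observation: with t_0 = -7/8, roots of the ratio polynomials (C = -7/8) are the negated parameters.
Consecutive-term ratio: r(k) = (-7/9) * (k+1) (k+1) / [(k+2) (k+1)] - rational in k, leading ratio (-7/9); with t_0 = -7/8, classification follows.


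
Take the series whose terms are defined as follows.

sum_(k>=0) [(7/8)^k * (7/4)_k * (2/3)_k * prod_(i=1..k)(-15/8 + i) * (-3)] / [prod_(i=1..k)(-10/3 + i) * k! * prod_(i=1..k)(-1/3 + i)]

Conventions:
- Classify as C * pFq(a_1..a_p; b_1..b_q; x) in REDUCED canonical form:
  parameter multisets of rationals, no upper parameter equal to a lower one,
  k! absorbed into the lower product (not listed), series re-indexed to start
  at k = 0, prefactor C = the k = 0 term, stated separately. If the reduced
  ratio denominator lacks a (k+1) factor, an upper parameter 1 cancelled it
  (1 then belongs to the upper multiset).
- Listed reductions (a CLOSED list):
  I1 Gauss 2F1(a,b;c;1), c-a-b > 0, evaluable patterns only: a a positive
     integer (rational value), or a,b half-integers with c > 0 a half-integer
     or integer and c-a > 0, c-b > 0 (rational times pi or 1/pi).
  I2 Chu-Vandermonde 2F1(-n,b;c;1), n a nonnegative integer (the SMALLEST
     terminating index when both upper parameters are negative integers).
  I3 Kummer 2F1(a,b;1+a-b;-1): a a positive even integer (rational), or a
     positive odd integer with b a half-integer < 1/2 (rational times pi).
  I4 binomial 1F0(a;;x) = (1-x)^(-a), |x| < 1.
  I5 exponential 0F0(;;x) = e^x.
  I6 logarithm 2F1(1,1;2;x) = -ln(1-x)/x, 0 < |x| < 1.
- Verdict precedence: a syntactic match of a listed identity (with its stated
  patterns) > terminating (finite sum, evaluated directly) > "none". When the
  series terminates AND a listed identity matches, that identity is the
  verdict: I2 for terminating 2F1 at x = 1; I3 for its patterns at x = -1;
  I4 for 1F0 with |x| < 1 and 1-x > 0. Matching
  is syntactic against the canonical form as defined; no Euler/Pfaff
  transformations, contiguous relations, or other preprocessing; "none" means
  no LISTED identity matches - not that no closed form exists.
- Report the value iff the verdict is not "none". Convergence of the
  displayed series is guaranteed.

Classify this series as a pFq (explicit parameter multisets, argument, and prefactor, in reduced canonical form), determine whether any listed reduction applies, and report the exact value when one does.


Classification (C = -3): 2F1 with upper {-7/8, 7/4}, lower {-7/3}, argument x = 7/8. Verdict: none. Every listed pattern misses the 2F1 form at 7/8, upper {-7/8, 7/4}.

Key observation: t_0 being -3, the running product (C = -3, x = 7/8) telescopes to a rising factorial.
Step ratio: r(k) = (7/8) * (k-7/8) (k+7/4) / [(k-7/3) (k+1)] - rational; roots negated = parameters, x = (7/8), C = -3.


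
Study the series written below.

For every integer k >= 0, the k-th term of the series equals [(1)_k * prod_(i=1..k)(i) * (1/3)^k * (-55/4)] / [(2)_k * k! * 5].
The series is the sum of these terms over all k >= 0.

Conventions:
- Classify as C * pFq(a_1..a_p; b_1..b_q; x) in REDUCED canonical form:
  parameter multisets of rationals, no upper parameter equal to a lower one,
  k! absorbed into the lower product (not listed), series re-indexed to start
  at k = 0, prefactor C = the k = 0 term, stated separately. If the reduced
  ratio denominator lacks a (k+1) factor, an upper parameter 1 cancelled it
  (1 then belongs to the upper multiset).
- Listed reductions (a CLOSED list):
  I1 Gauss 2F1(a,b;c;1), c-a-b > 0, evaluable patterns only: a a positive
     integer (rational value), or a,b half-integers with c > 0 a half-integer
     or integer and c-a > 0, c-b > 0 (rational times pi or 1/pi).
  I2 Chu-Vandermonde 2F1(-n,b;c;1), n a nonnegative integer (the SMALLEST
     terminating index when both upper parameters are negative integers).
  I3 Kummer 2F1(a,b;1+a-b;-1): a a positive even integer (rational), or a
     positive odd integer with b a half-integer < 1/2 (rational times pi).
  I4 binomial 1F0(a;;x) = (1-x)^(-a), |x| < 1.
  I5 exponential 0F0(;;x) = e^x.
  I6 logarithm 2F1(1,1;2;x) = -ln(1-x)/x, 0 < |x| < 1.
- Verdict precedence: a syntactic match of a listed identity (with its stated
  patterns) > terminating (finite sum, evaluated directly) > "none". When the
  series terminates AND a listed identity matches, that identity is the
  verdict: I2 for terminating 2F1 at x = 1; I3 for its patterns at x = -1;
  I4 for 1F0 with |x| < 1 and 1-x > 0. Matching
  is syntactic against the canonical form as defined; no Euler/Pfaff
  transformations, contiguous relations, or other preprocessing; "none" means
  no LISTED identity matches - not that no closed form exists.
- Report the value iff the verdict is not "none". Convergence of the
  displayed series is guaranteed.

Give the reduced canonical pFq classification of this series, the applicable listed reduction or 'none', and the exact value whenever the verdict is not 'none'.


x = 1/3 here; the reduced form reads 2F1, upper {1, 1}, lower {2}, C = -11/4. Verdict: this is logarithm (I6) (the logarithm: parameters (1,1;2), x = 1/3). Exact value: (33/4) * ln(2/3).

Structural cue: t_0 being -11/4, the running product (C = -11/4) telescopes to a rising factorial.
Adjacent-term ratio: r(k) = (1/3) * (k+1) (k+1) / [(k+2) (k+1)] ; factor over Q: parameters, x = (1/3), and C = -11/4.


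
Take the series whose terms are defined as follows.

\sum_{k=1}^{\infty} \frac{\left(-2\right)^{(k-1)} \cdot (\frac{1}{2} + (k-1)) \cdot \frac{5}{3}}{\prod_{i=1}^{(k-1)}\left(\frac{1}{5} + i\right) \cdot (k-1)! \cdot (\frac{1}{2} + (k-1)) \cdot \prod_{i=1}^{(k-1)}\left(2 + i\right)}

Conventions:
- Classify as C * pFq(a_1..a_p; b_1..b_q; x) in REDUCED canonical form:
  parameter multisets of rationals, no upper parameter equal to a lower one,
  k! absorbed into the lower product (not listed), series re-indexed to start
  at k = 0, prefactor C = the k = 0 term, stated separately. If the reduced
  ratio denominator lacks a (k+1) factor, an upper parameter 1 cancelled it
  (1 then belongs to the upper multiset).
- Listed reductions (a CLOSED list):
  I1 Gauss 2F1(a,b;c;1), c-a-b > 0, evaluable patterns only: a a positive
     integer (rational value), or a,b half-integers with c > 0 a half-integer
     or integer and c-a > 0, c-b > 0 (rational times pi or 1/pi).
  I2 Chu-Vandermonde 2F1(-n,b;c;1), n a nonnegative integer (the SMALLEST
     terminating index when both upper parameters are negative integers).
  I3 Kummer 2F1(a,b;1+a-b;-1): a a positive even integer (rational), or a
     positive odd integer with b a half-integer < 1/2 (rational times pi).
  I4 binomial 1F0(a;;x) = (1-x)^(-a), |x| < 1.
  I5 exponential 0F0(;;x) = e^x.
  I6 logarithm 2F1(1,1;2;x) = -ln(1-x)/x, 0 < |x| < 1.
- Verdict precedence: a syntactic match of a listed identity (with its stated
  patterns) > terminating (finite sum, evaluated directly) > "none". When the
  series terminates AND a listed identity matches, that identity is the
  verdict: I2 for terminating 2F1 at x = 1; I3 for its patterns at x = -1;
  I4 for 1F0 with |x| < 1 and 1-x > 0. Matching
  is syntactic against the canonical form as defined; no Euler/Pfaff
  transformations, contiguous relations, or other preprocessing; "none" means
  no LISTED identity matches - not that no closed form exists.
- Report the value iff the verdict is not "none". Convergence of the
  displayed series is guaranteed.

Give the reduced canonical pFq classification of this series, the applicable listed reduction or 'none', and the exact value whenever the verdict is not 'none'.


x = -2 here; the reduced form reads 0F2, upper {-}, lower {\frac{6}{5}, 3}, C = \frac{5}{3}. Verdict: no listed reduction: x = -2 and upper {-} fail every I1-I6 pattern.

The tell: t_0 being \frac{5}{3}, the factor k + 1/2 cancels (top and bottom), leaving C = 5/3.
Ratio: r(k) = -2 * 1 / [(k+\frac{6}{5}) (k+3) (k+1)] - rational in k, leading ratio -2; with t_0 = \frac{5}{3}, classification follows.


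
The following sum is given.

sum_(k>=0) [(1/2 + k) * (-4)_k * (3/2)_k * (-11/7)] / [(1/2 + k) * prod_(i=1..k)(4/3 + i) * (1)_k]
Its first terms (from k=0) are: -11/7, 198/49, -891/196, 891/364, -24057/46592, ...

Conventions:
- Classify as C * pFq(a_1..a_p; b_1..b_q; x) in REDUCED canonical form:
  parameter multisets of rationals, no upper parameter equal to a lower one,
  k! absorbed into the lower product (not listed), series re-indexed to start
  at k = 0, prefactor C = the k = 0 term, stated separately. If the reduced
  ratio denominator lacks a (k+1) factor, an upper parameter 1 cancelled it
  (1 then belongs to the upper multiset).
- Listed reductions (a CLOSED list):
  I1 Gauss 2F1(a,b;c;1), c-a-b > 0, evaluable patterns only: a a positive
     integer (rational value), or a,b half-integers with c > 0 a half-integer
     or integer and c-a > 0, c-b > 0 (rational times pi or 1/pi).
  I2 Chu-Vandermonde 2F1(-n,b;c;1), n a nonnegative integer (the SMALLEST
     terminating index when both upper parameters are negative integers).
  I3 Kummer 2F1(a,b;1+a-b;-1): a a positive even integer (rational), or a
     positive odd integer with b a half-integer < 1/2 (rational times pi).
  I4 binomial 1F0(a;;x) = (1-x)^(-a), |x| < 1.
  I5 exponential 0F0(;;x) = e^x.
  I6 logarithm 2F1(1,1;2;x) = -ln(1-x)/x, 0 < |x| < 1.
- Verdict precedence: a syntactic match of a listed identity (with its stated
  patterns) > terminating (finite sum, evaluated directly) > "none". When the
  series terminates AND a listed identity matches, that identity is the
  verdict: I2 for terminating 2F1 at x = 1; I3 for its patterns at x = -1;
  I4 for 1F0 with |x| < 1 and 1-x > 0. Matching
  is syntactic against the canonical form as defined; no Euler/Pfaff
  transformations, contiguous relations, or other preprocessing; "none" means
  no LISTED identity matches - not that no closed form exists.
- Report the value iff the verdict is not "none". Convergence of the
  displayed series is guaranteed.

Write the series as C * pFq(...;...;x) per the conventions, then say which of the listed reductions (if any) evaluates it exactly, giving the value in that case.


With C = -11/7: the canonical form is 2F1(-4, 3/2; 7/3; 1). Verdict (x = 1): Chu-Vandermonde (I2) applies (terminating 2F1 at x = 1 with n = 4, b = 3/2, c = 7/3). Sum: -47311/326144.

Key observation: x = 1 and (1)_k (C = -11/7) is k! itself.
Adjacent-term ratio: r(k) = 1 * (k-4) (k+3/2) / [(k+7/3) (k+1)] - rational; roots negated = parameters, x = 1, C = -11/7.


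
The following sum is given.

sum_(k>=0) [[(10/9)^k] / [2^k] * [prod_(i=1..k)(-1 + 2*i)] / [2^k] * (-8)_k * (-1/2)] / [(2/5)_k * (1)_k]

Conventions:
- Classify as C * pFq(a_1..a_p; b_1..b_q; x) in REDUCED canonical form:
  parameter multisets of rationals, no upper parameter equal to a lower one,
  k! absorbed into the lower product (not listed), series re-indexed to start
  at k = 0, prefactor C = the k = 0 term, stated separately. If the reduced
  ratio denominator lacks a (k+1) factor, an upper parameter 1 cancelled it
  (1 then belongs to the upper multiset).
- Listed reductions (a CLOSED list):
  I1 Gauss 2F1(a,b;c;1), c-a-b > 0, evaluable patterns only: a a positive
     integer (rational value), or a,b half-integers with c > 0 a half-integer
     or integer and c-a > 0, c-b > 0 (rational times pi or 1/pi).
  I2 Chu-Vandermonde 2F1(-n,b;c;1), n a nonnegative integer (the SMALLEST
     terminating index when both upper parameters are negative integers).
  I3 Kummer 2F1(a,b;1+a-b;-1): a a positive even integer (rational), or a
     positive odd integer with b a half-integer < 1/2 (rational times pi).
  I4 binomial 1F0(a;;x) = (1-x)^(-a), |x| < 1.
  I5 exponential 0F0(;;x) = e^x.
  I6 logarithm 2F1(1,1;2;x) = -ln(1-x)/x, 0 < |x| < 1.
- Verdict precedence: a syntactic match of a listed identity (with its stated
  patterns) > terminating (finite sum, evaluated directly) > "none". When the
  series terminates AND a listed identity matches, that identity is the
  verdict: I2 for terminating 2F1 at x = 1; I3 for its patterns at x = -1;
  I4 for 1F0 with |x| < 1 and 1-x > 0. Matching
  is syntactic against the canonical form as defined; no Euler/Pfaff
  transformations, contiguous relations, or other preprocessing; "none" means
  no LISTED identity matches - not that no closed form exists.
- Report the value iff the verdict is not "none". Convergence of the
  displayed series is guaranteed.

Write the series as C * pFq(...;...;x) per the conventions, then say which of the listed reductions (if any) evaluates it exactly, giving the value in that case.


With C = -1/2: the canonical form is 2F1(-8, 1/2; 2/5; 5/9). Verdict: terminating (-8 upstairs). 9 nonzero terms in all; added directly. Hence: 4176503421459097/78077037798752256.

Key step: t_0 = -1/2 here, and (1)_k (C = -1/2, x = 5/9) is k! itself.
Adjacent-term ratio: r(k) = (5/9) * (k-8) (k+1/2) / [(k+2/5) (k+1)] - rational; roots negated = parameters, x = (5/9), C = -1/2.


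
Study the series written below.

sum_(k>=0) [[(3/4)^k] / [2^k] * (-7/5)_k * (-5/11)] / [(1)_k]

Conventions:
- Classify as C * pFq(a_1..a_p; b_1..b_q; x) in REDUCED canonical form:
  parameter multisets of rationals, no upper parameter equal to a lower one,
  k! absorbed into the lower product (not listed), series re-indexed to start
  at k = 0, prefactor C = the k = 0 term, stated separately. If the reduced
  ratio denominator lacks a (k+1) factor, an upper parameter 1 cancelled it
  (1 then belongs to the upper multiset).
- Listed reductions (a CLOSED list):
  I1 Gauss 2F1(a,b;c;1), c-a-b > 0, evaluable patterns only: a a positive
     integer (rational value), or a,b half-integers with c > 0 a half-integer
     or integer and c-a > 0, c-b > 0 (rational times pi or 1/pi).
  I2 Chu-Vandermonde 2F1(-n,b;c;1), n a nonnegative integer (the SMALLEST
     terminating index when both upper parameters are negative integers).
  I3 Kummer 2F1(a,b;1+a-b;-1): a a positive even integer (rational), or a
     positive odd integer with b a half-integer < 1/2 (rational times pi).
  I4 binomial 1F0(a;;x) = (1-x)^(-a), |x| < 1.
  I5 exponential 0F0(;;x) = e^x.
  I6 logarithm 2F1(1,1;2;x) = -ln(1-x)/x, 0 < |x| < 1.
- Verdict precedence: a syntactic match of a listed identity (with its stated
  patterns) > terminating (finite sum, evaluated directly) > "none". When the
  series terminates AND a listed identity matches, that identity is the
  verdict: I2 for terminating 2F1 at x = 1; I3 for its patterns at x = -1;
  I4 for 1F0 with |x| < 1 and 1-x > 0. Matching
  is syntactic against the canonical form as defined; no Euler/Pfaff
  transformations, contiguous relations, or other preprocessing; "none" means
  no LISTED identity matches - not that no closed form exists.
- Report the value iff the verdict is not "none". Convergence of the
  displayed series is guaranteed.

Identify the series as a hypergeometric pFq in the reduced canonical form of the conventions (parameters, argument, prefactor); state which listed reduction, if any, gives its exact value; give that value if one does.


Reduced: x = 3/8, 1F0, upper = {-7/5}, lower = {-}, C = -5/11. Verdict (x = 3/8): the binomial series (I4) applies (the 1F0 binomial series: exponent 7/5, x = 3/8). Sum: (-5/11) * (5/8)^(7/5).

Key step: x = (3/8) and (1)_k (prefactor -5/11) is k! itself.
Step ratio: r(k) = (3/8) * (k-7/5) / [(k+1)] - poly over poly, x = (3/8) from leading terms; C = -5/11 at k = 0.


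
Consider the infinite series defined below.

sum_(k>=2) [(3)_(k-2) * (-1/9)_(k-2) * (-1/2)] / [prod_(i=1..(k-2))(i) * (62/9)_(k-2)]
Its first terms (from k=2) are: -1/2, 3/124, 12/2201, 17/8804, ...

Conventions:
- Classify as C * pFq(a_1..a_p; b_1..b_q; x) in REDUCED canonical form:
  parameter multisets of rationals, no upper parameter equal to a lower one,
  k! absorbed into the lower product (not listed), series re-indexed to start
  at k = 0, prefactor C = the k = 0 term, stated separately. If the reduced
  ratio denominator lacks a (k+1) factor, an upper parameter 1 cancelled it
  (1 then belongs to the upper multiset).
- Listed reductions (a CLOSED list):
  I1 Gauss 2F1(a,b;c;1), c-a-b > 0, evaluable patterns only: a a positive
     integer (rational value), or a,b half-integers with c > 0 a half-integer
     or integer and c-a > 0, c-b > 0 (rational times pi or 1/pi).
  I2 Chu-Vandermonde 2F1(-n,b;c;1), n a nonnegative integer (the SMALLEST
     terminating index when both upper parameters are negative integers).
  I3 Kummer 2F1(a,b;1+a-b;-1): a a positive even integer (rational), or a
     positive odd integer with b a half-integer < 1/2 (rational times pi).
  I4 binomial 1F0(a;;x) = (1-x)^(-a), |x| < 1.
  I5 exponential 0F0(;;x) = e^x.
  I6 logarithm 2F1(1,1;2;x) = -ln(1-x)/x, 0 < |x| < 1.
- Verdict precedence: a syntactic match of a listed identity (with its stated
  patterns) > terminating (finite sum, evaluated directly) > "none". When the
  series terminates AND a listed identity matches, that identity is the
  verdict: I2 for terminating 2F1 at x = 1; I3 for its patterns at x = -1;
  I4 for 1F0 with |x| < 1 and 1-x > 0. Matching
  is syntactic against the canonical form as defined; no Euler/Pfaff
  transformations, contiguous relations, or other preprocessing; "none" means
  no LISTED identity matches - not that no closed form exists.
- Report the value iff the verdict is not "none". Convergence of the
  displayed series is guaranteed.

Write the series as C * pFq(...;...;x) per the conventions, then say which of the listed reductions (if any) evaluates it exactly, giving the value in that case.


This is -1/2 * 2F1(-1/9, 3; 62/9; 1) in reduced canonical form. Verdict: Gauss (I1, integer-parameter pattern) applies (x = 1: the Gamma ratio telescopes since c-a-b = 4 > 0 and a = 3 in Z>0). Its exact value is -4081/8748.

Key observation: from the first term -1/2: the product of the first k integers (C = -1/2) is k!.
Adjacent-term ratio: r(k) = 1 * (k-1/9) (k+3) / [(k+62/9) (k+1)] ; factor over Q: parameters, x = 1, and C = -1/2.


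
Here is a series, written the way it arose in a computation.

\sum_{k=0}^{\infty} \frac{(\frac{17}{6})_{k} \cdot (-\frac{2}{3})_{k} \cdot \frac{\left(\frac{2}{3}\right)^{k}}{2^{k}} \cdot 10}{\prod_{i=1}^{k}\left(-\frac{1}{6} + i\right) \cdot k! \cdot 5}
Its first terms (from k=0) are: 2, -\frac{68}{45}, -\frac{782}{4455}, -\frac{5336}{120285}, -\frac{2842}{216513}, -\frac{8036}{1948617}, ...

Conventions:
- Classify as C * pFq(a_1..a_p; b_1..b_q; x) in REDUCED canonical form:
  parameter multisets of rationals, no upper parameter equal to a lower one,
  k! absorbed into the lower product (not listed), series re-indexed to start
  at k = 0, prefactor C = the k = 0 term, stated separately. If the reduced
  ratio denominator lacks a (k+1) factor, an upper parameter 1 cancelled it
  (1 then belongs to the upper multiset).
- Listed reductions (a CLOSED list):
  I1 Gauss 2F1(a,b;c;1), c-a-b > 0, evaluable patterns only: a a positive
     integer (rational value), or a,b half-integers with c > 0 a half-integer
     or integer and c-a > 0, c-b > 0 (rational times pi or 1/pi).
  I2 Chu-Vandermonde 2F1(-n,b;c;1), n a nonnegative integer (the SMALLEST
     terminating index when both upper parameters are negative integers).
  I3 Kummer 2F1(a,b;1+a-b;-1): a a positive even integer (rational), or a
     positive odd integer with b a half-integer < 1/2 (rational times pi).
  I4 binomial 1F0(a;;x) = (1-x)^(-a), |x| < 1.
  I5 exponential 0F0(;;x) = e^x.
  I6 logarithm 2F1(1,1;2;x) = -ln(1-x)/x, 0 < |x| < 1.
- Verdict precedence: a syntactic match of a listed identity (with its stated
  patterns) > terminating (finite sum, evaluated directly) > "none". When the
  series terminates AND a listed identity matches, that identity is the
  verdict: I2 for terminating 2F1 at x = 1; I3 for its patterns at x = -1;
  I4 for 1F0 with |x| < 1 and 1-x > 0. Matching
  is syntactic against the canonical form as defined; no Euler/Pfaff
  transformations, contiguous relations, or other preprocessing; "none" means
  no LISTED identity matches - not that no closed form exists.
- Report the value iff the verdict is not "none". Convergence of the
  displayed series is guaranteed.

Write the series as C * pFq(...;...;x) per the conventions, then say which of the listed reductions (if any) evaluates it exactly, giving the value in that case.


Canonical form: C = 2 times 2F1 with upper {-\frac{2}{3}, \frac{17}{6}}, lower {\frac{5}{6}}, x = \frac{1}{3}. Verdict: none (x = \frac{1}{3}): each listed identity misses the multisets {-\frac{2}{3}, \frac{17}{6}} ; {\frac{5}{6}}.

Key step: t_0 being 2, the constant factors (prefactor 2) combine into one prefactor.
Term ratio: r(k) = \frac{1}{3} * (k-\frac{2}{3}) (k+\frac{17}{6}) / [(k+\frac{5}{6}) (k+1)] - rational in k, leading ratio \frac{1}{3}; with t_0 = 2, classification follows.


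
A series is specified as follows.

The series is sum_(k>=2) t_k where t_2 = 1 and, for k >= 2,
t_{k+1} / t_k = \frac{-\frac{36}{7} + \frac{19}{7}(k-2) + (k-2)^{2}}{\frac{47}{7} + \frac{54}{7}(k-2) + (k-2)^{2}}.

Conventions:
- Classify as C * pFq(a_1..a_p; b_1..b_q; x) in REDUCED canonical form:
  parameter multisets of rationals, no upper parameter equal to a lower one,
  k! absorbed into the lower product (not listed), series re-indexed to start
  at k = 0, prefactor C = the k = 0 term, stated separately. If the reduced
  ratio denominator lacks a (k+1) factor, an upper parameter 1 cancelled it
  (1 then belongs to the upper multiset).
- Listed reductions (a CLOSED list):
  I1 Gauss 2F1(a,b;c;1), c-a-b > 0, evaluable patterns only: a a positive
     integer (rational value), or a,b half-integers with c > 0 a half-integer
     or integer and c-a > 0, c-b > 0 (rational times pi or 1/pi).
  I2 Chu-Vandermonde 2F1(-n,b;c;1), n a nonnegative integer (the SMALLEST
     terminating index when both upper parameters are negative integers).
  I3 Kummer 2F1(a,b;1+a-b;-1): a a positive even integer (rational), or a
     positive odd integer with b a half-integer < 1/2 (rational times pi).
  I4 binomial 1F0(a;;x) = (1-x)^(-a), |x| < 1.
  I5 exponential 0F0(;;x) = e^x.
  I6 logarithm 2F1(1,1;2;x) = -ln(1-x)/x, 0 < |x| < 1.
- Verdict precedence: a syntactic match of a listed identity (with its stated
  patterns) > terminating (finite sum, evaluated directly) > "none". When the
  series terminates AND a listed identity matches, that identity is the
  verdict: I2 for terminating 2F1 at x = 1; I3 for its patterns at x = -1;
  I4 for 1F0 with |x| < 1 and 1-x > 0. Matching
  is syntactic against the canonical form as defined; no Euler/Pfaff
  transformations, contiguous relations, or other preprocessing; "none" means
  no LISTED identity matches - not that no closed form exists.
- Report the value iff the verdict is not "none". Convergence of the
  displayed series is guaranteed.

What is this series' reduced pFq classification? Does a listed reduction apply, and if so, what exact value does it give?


At argument 1: a 2F1 with upper {-\frac{9}{7}, 4}, lower {\frac{47}{7}}, scaled by C = 1. Verdict at x = 1: the Gauss summation I1 matches (x = 1: the Gamma ratio telescopes since c-a-b = 4 > 0 and a = 4 in Z>0). Hence: \frac{5434}{16807}.

Key observation: t_0 = 1 here, and factor the ratio over Q (C = 1, x = 1): negated roots = parameters.
Step ratio: r(k) = 1 * (k-\frac{9}{7}) (k+4) / [(k+\frac{47}{7}) (k+1)] - rational in k, leading ratio 1; with t_0 = 1, classification follows.


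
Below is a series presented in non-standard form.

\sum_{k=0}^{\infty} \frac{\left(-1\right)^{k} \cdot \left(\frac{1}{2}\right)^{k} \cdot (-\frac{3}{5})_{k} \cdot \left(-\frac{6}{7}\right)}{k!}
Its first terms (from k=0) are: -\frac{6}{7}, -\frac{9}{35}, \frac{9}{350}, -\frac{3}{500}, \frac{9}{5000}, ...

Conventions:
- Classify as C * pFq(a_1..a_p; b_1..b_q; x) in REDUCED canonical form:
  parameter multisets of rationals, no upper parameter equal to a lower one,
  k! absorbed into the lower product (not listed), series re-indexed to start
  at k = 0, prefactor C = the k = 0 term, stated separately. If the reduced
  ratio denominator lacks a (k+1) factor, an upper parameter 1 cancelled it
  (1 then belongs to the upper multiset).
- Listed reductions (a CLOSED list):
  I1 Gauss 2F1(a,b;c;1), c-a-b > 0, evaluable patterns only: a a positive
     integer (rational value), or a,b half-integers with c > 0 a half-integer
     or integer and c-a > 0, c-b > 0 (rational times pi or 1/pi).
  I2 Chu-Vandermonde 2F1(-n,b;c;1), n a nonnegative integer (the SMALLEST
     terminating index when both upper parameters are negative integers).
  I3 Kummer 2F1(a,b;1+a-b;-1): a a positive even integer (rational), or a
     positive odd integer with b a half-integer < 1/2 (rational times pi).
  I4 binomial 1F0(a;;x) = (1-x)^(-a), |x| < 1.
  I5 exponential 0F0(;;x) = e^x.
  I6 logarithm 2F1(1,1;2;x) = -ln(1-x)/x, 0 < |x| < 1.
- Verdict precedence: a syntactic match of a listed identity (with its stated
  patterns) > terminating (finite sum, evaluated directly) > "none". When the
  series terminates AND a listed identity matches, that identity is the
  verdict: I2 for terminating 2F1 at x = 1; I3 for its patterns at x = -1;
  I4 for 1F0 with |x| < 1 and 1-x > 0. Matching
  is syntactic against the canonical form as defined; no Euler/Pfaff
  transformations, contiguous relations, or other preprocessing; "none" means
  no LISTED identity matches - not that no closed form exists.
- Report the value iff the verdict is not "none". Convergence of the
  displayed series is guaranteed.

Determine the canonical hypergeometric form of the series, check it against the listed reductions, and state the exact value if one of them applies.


Reduced: x = -\frac{1}{2}, 1F0, upper = {-\frac{3}{5}}, lower = {-}, C = -\frac{6}{7}. Verdict at x = -\frac{1}{2}: the I4 binomial reduction matches (the 1F0 binomial series: exponent 3/5, x = -\frac{1}{2}). Hence: \left(-\frac{6}{7}\right) \cdot \left(\frac{3}{2}\right)^{\frac{3}{5}}.

Key step: from the first term -\frac{6}{7}: the (-1)^k factor (C = -6/7, x = -1/2) folds into the argument's sign.
Term ratio: r(k) = -\frac{1}{2} * (k-\frac{3}{5}) / [(k+1)] - rational in k. x = -\frac{1}{2}; t_0 = -\frac{6}{7}; negate the roots.


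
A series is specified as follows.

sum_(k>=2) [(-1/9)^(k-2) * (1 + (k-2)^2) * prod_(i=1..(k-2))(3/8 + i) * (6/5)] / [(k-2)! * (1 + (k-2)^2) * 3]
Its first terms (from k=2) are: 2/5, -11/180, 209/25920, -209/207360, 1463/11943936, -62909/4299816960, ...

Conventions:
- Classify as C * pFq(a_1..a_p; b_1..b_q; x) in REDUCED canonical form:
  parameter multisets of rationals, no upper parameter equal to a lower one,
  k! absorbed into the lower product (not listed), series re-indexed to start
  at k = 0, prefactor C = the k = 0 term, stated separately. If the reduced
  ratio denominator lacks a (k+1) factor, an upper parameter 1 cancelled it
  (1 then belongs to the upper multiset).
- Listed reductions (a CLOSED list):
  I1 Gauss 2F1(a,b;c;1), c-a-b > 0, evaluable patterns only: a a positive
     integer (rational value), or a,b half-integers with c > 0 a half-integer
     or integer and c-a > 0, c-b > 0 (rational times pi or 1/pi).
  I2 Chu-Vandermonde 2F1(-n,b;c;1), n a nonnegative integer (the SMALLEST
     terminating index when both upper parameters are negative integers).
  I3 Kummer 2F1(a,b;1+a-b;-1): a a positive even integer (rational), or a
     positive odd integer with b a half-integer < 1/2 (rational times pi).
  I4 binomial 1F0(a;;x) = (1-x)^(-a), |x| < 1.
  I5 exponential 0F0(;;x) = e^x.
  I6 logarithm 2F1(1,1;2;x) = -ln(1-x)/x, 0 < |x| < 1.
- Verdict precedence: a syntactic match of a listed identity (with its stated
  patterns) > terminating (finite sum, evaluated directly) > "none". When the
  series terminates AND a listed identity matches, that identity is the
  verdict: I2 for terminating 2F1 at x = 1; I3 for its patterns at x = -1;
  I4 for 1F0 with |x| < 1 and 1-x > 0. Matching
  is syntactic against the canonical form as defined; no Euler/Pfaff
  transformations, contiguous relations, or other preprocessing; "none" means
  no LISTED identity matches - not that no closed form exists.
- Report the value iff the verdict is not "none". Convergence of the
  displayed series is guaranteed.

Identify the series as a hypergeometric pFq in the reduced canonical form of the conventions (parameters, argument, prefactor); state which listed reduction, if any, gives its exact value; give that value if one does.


Reduced: x = -1/9, 1F0, upper = {11/8}, lower = {-}, C = 2/5. Verdict: the I4 binomial reduction matches (the 1F0 binomial series: exponent -11/8, x = -1/9). Its exact value is (2/5) * (10/9)^(-11/8).

Key observation: x = (-1/9) and the running product (C = 2/5) telescopes to a rising factorial.
Step ratio: r(k) = (-1/9) * (k+11/8) / [(k+1)] - rational in k. x = (-1/9); t_0 = 2/5; negate the roots.


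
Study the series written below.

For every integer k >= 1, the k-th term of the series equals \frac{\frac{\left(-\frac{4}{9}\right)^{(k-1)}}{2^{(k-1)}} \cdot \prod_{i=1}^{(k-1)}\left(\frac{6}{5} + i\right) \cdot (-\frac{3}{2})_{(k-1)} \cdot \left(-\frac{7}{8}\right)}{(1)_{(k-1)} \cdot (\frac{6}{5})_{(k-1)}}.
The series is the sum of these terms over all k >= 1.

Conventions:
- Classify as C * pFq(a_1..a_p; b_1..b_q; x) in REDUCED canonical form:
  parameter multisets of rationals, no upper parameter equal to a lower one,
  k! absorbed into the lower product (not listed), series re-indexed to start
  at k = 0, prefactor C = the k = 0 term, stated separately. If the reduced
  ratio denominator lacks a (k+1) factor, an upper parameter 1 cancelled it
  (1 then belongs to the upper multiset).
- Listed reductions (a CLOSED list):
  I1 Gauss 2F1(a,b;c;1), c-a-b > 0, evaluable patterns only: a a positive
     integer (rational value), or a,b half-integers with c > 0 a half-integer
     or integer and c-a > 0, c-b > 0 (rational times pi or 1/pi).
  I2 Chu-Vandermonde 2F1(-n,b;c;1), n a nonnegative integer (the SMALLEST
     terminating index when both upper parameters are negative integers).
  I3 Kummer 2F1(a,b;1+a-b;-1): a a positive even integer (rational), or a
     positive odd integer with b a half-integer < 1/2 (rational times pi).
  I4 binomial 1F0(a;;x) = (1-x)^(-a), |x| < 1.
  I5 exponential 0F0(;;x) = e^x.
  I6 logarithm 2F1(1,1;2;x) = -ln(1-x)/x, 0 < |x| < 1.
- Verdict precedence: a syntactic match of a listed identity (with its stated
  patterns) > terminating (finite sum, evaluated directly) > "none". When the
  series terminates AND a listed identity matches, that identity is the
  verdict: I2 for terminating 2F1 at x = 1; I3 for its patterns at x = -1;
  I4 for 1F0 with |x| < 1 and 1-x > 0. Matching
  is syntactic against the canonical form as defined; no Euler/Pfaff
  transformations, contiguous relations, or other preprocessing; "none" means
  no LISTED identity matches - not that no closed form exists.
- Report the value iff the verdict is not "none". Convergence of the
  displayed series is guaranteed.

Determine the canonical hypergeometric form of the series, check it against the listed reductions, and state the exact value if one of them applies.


This is -\frac{7}{8} * 2F1(-\frac{3}{2}, \frac{11}{5}; \frac{6}{5}; -\frac{2}{9}) in reduced canonical form. Verdict: none - this 2F1 at x = -\frac{2}{9} matches no listed pattern, and upper {-\frac{3}{2}, \frac{11}{5}} holds no stopper.

Key step: with t_0 = -\frac{7}{8}, the running product (C = -7/8, x = -2/9) telescopes to a rising factorial.
Term ratio: r(k) = -\frac{2}{9} * (k-\frac{3}{2}) (k+\frac{11}{5}) / [(k+\frac{6}{5}) (k+1)] ; factor over Q: parameters, x = -\frac{2}{9}, and C = -\frac{7}{8}.
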